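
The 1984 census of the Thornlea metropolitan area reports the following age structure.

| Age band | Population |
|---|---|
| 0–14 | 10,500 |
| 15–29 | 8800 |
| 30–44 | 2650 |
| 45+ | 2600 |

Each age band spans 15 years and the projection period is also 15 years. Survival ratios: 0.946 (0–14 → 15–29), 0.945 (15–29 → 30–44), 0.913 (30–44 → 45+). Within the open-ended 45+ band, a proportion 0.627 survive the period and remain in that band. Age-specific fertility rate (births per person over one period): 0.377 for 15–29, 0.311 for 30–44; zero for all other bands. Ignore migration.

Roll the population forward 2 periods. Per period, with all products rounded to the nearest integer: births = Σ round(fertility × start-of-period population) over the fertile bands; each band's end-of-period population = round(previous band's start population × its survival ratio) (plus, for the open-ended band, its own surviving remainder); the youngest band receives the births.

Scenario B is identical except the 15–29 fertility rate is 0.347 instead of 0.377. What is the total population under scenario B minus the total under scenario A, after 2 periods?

Numbering the bands 1..4 from youngest to oldest:
Period 1:
Births: 8800 × 0.377 = 3318  |  2650 × 0.311 = 824 — total 4142
Band 2: 10500 × 0.946 = 9933
Band 3: 8800 × 0.945 = 8316
Band 4: 2650 × 0.913 + 2600 × 0.627 = 2419 + 1630 = 4049
→ [4142, 9933, 8316, 4049]
Period 2:
Births: 9933 × 0.377 = 3745  |  8316 × 0.311 = 2586 — total 6331
Band 2: 4142 × 0.946 = 3918
Band 3: 9933 × 0.945 = 9387
Band 4: 8316 × 0.913 + 4049 × 0.627 = 7593 + 2539 = 10132
→ [6331, 3918, 9387, 10132]
Scenario A total after 2 periods: 29768
Scenario B projection —
Period 1:
Births: 8800 × 0.347 = 3054  |  2650 × 0.311 = 824 — total 3878
Band 2: 10500 × 0.946 = 9933
Band 3: 8800 × 0.945 = 8316
Band 4: 2650 × 0.913 + 2600 × 0.627 = 2419 + 1630 = 4049
→ [3878, 9933, 8316, 4049]
Period 2:
Births: 9933 × 0.347 = 3447  |  8316 × 0.311 = 2586 — total 6033
Band 2: 3878 × 0.946 = 3669
Band 3: 9933 × 0.945 = 9387
Band 4: 8316 × 0.913 + 4049 × 0.627 = 7593 + 2539 = 10132
→ [6033, 3669, 9387, 10132]
Scenario B total after 2 periods: 29221
Difference B − A = 29221 − 29768 = -547

-547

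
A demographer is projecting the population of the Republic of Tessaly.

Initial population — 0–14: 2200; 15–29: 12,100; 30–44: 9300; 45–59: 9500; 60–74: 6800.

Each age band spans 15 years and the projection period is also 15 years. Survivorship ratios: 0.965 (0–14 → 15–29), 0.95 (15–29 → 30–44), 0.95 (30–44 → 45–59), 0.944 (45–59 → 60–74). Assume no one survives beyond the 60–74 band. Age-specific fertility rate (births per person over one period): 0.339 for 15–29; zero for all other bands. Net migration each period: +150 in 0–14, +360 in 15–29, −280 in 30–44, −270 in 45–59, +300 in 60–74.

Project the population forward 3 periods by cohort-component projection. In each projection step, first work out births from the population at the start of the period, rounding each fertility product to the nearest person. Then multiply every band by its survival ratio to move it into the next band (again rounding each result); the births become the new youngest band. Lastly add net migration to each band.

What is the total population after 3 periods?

[period 1]
Births: 12100 * 0.339 = 4102
15–29: 2200 * 0.965 = 2123
30–44: 12100 * 0.95 = 11495
45–59: 9300 * 0.95 = 8835
60–74: 9500 * 0.944 = 8968
Net migration: 0–14 + 150 → 4252; 15–29 + 360 → 2483; 30–44 − 280 → 11215; 45–59 − 270 → 8565; 60–74 + 300 → 9268
End of period: [4252, 2483, 11215, 8565, 9268]
[period 2]
Births: 2483 * 0.339 = 842
15–29: 4252 * 0.965 = 4103
30–44: 2483 * 0.95 = 2359
45–59: 11215 * 0.95 = 10654
60–74: 8565 * 0.944 = 8085
Net migration: 0–14 + 150 → 992; 15–29 + 360 → 4463; 30–44 − 280 → 2079; 45–59 − 270 → 10384; 60–74 + 300 → 8385
End of period: [992, 4463, 2079, 10384, 8385]
[period 3]
Births: 4463 * 0.339 = 1513
15–29: 992 * 0.965 = 957
30–44: 4463 * 0.95 = 4240
45–59: 2079 * 0.95 = 1975
60–74: 10384 * 0.944 = 9802
Net migration: 0–14 + 150 → 1663; 15–29 + 360 → 1317; 30–44 − 280 → 3960; 45–59 − 270 → 1705; 60–74 + 300 → 10102
End of period: [1663, 1317, 3960, 1705, 10102]
Total after period 3: 1663 + 1317 + 3960 + 1705 + 10102 = 18747

18747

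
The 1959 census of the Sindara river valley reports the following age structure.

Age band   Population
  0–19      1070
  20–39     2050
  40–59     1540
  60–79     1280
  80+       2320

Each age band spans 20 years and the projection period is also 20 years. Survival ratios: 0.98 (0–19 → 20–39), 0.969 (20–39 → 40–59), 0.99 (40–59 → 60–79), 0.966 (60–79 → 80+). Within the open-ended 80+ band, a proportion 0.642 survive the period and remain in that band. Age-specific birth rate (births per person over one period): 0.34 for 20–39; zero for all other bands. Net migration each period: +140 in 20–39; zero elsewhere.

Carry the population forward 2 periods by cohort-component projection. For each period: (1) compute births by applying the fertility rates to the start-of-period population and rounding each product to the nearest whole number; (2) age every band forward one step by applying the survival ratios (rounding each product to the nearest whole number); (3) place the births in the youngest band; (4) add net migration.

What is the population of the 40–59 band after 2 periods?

1152

Period 1:
Births: 2050 * 0.34 = 697
20–39: 1070 * 0.98 = 1049
40–59: 2050 * 0.969 = 1986
60–79: 1540 * 0.99 = 1525
80+: 1280 * 0.966 + 2320 * 0.642 = 1236 + 1489 = 2725
Net migration: 20–39 + 140 → 1189
End of period: [697, 1189, 1986, 1525, 2725]
Period 2:
Births: 1189 * 0.34 = 404
20–39: 697 * 0.98 = 683
40–59: 1189 * 0.969 = 1152
60–79: 1986 * 0.99 = 1966
80+: 1525 * 0.966 + 2725 * 0.642 = 1473 + 1749 = 3222
Net migration: 20–39 + 140 → 823
End of period: [404, 823, 1152, 1966, 3222]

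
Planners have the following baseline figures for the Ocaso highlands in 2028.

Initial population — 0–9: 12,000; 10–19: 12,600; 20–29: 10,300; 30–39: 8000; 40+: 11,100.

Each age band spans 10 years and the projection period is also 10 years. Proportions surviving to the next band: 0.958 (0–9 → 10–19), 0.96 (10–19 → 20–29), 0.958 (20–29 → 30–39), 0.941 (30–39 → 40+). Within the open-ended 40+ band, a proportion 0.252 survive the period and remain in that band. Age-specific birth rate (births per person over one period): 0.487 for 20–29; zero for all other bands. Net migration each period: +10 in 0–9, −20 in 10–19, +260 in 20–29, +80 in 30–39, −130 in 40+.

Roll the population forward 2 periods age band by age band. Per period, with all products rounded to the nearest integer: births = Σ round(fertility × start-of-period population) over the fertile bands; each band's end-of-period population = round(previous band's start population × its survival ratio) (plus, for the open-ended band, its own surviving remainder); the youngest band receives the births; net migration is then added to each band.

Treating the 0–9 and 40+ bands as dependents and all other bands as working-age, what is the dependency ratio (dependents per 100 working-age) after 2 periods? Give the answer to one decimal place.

63.7

Call the bands 1 to 5, youngest first.
Period 1:
Births: 10300 * 0.487 = 5016
Band 2: 12000 * 0.958 = 11496
Band 3: 12600 * 0.96 = 12096
Band 4: 10300 * 0.958 = 9867
Band 5: 8000 * 0.941 + 11100 * 0.252 = 7528 + 2797 = 10325
Net migration: Band 1 + 10 → 5026; Band 2 − 20 → 11476; Band 3 + 260 → 12356; Band 4 + 80 → 9947; Band 5 − 130 → 10195
→ [5026, 11476, 12356, 9947, 10195]
Period 2:
Births: 12356 * 0.487 = 6017
Band 2: 5026 * 0.958 = 4815
Band 3: 11476 * 0.96 = 11017
Band 4: 12356 * 0.958 = 11837
Band 5: 9947 * 0.941 + 10195 * 0.252 = 9360 + 2569 = 11929
Net migration: Band 1 + 10 → 6027; Band 2 − 20 → 4795; Band 3 + 260 → 11277; Band 4 + 80 → 11917; Band 5 − 130 → 11799
→ [6027, 4795, 11277, 11917, 11799]
Dependents (band 0–9 + band 40+) = 6027 + 11799 = 17826; working-age = 27989; ratio = 17826/27989 × 100 = 63.7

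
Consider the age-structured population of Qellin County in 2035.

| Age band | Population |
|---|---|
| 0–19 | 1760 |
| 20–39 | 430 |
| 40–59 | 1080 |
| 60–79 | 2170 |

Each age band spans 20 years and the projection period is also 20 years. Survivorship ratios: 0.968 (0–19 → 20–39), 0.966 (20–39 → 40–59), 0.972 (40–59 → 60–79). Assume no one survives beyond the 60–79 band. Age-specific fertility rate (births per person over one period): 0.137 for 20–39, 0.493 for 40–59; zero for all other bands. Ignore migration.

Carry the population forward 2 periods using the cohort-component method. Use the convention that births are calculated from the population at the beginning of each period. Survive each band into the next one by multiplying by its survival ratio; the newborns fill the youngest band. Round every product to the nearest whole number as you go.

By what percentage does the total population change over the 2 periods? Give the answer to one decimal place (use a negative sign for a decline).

Period 1.
Births: 430 × 0.137 = 59  |  1080 × 0.493 = 532 — total 591
20–39: 1760 × 0.968 = 1704
40–59: 430 × 0.966 = 415
60–79: 1080 × 0.972 = 1050
→ [591, 1704, 415, 1050]
Period 2.
Births: 1704 × 0.137 = 233  |  415 × 0.493 = 205 — total 438
20–39: 591 × 0.968 = 572
40–59: 1704 × 0.966 = 1646
60–79: 415 × 0.972 = 403
→ [438, 572, 1646, 403]
Total: 5440 → 3059; change = -2381; percentage change = -43.8%

-43.8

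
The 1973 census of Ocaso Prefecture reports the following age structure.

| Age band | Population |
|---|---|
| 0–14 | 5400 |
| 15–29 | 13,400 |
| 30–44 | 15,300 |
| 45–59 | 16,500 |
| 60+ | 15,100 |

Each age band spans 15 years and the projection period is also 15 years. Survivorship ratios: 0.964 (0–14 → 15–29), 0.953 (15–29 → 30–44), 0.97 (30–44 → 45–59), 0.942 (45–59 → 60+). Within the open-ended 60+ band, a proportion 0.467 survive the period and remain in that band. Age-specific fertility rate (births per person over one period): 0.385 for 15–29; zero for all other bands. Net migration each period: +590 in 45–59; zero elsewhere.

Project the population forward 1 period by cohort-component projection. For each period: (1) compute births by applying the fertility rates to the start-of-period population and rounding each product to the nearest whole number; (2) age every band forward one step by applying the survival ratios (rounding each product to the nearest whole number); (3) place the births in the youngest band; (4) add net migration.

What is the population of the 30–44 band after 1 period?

Call the groups 1 to 5, youngest first.
[period 1]
Births: 13400 × 0.385 = 5159
Group 2: 5400 × 0.964 = 5206
Group 3: 13400 × 0.953 = 12770
Group 4: 15300 × 0.97 = 14841
Group 5: 16500 × 0.942 + 15100 × 0.467 = 15543 + 7052 = 22595
Net migration: Group 4 + 590 → 15431
Giving 5159 / 5206 / 12770 / 15431 / 22595.

12770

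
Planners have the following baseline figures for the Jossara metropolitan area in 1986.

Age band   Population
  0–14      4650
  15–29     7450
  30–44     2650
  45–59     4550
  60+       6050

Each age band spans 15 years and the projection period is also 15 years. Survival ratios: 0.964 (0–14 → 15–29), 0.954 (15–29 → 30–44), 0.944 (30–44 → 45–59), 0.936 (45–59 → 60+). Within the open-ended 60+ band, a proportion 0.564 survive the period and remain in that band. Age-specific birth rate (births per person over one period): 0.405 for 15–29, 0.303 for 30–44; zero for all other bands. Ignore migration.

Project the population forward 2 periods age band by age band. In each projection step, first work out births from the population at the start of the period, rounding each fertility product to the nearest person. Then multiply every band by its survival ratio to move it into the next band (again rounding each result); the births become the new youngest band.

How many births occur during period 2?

Numbering the bands 1..5 from youngest to oldest:
Period 1:
Births: 7450 × 0.405 = 3017  |  2650 × 0.303 = 803 ⇒ total 3820
Band 2: 4650 × 0.964 = 4483
Band 3: 7450 × 0.954 = 7107
Band 4: 2650 × 0.944 = 2502
Band 5: 4550 × 0.936 + 6050 × 0.564 = 4259 + 3412 = 7671
Population now: 0–14=3820, 15–29=4483, 30–44=7107, 45–59=2502, 60+=7671
Period 2:
Births: 4483 × 0.405 = 1816  |  7107 × 0.303 = 2153 ⇒ total 3969
Band 2: 3820 × 0.964 = 3682
Band 3: 4483 × 0.954 = 4277
Band 4: 7107 × 0.944 = 6709
Band 5: 2502 × 0.936 + 7671 × 0.564 = 2342 + 4326 = 6668
Population now: 0–14=3969, 15–29=3682, 30–44=4277, 45–59=6709, 60+=6668

3969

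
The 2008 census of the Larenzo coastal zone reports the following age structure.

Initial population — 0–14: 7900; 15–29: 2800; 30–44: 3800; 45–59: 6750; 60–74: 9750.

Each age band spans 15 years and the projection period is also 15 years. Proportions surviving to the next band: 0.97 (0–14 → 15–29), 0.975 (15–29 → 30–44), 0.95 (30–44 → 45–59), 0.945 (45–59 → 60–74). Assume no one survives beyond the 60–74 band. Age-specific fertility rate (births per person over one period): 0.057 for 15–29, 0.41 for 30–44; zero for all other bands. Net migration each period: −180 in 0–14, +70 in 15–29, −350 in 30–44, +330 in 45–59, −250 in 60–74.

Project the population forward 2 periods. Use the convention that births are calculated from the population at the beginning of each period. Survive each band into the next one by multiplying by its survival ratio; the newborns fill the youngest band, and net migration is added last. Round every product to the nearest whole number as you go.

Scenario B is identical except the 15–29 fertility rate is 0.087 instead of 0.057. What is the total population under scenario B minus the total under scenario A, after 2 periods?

— Period 1 —
Births: 2800 × 0.057 = 160, 3800 × 0.41 = 1558 → 1718
15–29: 7900 × 0.97 = 7663
30–44: 2800 × 0.975 = 2730
45–59: 3800 × 0.95 = 3610
60–74: 6750 × 0.945 = 6379
Net migration: 0–14 − 180 → 1538; 15–29 + 70 → 7733; 30–44 − 350 → 2380; 45–59 + 330 → 3940; 60–74 − 250 → 6129
Population now: 0–14=1538, 15–29=7733, 30–44=2380, 45–59=3940, 60–74=6129
— Period 2 —
Births: 7733 × 0.057 = 441, 2380 × 0.41 = 976 → 1417
15–29: 1538 × 0.97 = 1492
30–44: 7733 × 0.975 = 7540
45–59: 2380 × 0.95 = 2261
60–74: 3940 × 0.945 = 3723
Net migration: 0–14 − 180 → 1237; 15–29 + 70 → 1562; 30–44 − 350 → 7190; 45–59 + 330 → 2591; 60–74 − 250 → 3473
Population now: 0–14=1237, 15–29=1562, 30–44=7190, 45–59=2591, 60–74=3473
Scenario A total after 2 periods: 16053
Scenario B projection —
— Period 1 —
Births: 2800 × 0.087 = 244, 3800 × 0.41 = 1558 → 1802
15–29: 7900 × 0.97 = 7663
30–44: 2800 × 0.975 = 2730
45–59: 3800 × 0.95 = 3610
60–74: 6750 × 0.945 = 6379
Net migration: 0–14 − 180 → 1622; 15–29 + 70 → 7733; 30–44 − 350 → 2380; 45–59 + 330 → 3940; 60–74 − 250 → 6129
Population now: 0–14=1622, 15–29=7733, 30–44=2380, 45–59=3940, 60–74=6129
— Period 2 —
Births: 7733 × 0.087 = 673, 2380 × 0.41 = 976 → 1649
15–29: 1622 × 0.97 = 1573
30–44: 7733 × 0.975 = 7540
45–59: 2380 × 0.95 = 2261
60–74: 3940 × 0.945 = 3723
Net migration: 0–14 − 180 → 1469; 15–29 + 70 → 1643; 30–44 − 350 → 7190; 45–59 + 330 → 2591; 60–74 − 250 → 3473
Population now: 0–14=1469, 15–29=1643, 30–44=7190, 45–59=2591, 60–74=3473
Scenario B total after 2 periods: 16366
Difference B − A = 16366 − 16053 = 313

313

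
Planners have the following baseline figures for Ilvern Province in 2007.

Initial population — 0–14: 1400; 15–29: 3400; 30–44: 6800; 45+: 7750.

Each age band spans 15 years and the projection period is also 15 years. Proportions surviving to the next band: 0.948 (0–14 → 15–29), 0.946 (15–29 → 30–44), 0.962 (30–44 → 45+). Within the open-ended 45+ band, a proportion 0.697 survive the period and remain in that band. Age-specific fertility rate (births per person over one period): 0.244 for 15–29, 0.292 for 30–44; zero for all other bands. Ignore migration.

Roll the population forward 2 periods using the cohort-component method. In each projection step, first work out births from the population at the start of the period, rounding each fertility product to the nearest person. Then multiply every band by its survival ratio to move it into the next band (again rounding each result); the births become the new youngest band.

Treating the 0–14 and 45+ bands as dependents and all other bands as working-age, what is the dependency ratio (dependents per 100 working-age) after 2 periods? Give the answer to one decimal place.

323.1

Let band 1 be 0–14 through band 4 = 45+.
Period 1:
Births: 3400 × 0.244 = 830  |  6800 × 0.292 = 1986 → total 2816
Band 2: 1400 × 0.948 = 1327
Band 3: 3400 × 0.946 = 3216
Band 4: 6800 × 0.962 + 7750 × 0.697 = 6542 + 5402 = 11944
Population now: 0–14=2816, 15–29=1327, 30–44=3216, 45+=11944
Period 2:
Births: 1327 × 0.244 = 324  |  3216 × 0.292 = 939 → total 1263
Band 2: 2816 × 0.948 = 2670
Band 3: 1327 × 0.946 = 1255
Band 4: 3216 × 0.962 + 11944 × 0.697 = 3094 + 8325 = 11419
Population now: 0–14=1263, 15–29=2670, 30–44=1255, 45+=11419
Dependents (band 0–14 + band 45+) = 1263 + 11419 = 12682; working-age = 3925; ratio = 12682/3925 × 100 = 323.1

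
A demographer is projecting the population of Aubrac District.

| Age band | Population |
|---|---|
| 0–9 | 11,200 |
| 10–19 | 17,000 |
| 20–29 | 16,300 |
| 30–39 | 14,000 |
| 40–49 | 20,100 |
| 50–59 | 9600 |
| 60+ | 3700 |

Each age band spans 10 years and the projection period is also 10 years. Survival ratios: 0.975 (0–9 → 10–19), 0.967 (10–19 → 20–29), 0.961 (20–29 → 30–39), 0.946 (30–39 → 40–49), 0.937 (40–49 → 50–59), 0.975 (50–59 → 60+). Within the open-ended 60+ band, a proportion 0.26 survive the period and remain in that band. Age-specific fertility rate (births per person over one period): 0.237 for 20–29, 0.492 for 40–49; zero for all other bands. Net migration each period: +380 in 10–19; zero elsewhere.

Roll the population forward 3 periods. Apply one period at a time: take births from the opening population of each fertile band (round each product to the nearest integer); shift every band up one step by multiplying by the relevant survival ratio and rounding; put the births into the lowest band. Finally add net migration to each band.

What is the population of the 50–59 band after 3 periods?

13884

Let group 1 be 0–9 through group 7 = 60+.
After projecting period 1:
Births: 16300 × 0.237 = 3863, 20100 × 0.492 = 9889 ⇒ total 13752
Group 2: 11200 × 0.975 = 10920
Group 3: 17000 × 0.967 = 16439
Group 4: 16300 × 0.961 = 15664
Group 5: 14000 × 0.946 = 13244
Group 6: 20100 × 0.937 = 18834
Group 7: 9600 × 0.975 + 3700 × 0.26 = 9360 + 962 = 10322
Net migration: Group 2 + 380 → 11300
→ [13752, 11300, 16439, 15664, 13244, 18834, 10322]
After projecting period 2:
Births: 16439 × 0.237 = 3896, 13244 × 0.492 = 6516 ⇒ total 10412
Group 2: 13752 × 0.975 = 13408
Group 3: 11300 × 0.967 = 10927
Group 4: 16439 × 0.961 = 15798
Group 5: 15664 × 0.946 = 14818
Group 6: 13244 × 0.937 = 12410
Group 7: 18834 × 0.975 + 10322 × 0.26 = 18363 + 2684 = 21047
Net migration: Group 2 + 380 → 13788
→ [10412, 13788, 10927, 15798, 14818, 12410, 21047]
After projecting period 3:
Births: 10927 × 0.237 = 2590, 14818 × 0.492 = 7290 ⇒ total 9880
Group 2: 10412 × 0.975 = 10152
Group 3: 13788 × 0.967 = 13333
Group 4: 10927 × 0.961 = 10501
Group 5: 15798 × 0.946 = 14945
Group 6: 14818 × 0.937 = 13884
Group 7: 12410 × 0.975 + 21047 × 0.26 = 12100 + 5472 = 17572
Net migration: Group 2 + 380 → 10532
→ [9880, 10532, 13333, 10501, 14945, 13884, 17572]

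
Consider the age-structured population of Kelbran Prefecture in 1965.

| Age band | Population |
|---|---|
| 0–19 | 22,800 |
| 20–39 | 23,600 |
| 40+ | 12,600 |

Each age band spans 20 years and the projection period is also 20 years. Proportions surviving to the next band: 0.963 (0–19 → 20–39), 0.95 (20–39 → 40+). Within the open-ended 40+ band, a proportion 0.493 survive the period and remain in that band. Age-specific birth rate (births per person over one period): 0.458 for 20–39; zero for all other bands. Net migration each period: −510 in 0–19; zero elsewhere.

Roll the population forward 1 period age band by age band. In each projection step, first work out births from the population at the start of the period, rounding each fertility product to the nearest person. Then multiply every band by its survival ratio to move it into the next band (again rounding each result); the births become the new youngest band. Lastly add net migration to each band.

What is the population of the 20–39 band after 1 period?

21956

Period 1.
Births: 23600 * 0.458 = 10809
20–39: 22800 * 0.963 = 21956
40+: 23600 * 0.95 + 12600 * 0.493 = 22420 + 6212 = 28632
Net migration: 0–19 − 510 → 10299
→ [10299, 21956, 28632]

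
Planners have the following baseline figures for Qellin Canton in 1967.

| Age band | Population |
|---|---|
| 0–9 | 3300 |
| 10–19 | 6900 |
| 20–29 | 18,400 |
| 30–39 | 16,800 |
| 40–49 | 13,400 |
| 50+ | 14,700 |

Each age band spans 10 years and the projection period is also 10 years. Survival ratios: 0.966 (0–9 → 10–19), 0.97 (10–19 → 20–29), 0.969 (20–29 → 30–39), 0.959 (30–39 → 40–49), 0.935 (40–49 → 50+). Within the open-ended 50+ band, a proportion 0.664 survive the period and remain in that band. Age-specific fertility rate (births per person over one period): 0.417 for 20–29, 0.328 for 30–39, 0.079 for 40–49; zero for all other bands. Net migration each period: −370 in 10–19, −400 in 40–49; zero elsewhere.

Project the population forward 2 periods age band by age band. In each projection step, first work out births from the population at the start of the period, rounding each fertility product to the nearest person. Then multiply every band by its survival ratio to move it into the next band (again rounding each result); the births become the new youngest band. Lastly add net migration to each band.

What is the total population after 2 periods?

— Period 1 —
Births: 18400 × 0.417 = 7673 ; 16800 × 0.328 = 5510 ; 13400 × 0.079 = 1059 → total 14242
10–19: 3300 × 0.966 = 3188
20–29: 6900 × 0.97 = 6693
30–39: 18400 × 0.969 = 17830
40–49: 16800 × 0.959 = 16111
50+: 13400 × 0.935 + 14700 × 0.664 = 12529 + 9761 = 22290
Net migration: 10–19 − 370 → 2818; 40–49 − 400 → 15711
Giving 14242 / 2818 / 6693 / 17830 / 15711 / 22290.
— Period 2 —
Births: 6693 × 0.417 = 2791 ; 17830 × 0.328 = 5848 ; 15711 × 0.079 = 1241 → total 9880
10–19: 14242 × 0.966 = 13758
20–29: 2818 × 0.97 = 2733
30–39: 6693 × 0.969 = 6486
40–49: 17830 × 0.959 = 17099
50+: 15711 × 0.935 + 22290 × 0.664 = 14690 + 14801 = 29491
Net migration: 10–19 − 370 → 13388; 40–49 − 400 → 16699
Giving 9880 / 13388 / 2733 / 6486 / 16699 / 29491.
Total after period 2: 9880 + 13388 + 2733 + 6486 + 16699 + 29491 = 78677

78677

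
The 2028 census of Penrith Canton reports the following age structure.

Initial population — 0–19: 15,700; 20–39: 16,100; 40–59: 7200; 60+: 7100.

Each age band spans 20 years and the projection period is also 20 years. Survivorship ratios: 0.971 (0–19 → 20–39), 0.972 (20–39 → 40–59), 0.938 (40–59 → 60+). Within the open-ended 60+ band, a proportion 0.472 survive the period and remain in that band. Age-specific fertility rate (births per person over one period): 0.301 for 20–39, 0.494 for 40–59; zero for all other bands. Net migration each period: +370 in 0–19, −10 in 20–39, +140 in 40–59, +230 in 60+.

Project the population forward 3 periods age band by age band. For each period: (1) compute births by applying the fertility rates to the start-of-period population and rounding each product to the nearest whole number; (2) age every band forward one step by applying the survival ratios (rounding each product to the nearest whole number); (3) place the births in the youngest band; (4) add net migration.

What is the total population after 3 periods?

Call the bands 1 to 4, youngest first.
Period 1.
Births: 16100 × 0.301 = 4846, 7200 × 0.494 = 3557 → 8403
Band 2: 15700 × 0.971 = 15245
Band 3: 16100 × 0.972 = 15649
Band 4: 7200 × 0.938 + 7100 × 0.472 = 6754 + 3351 = 10105
Net migration: Band 1 + 370 → 8773; Band 2 − 10 → 15235; Band 3 + 140 → 15789; Band 4 + 230 → 10335
Giving 8773 / 15235 / 15789 / 10335.
Period 2.
Births: 15235 × 0.301 = 4586, 15789 × 0.494 = 7800 → 12386
Band 2: 8773 × 0.971 = 8519
Band 3: 15235 × 0.972 = 14808
Band 4: 15789 × 0.938 + 10335 × 0.472 = 14810 + 4878 = 19688
Net migration: Band 1 + 370 → 12756; Band 2 − 10 → 8509; Band 3 + 140 → 14948; Band 4 + 230 → 19918
Giving 12756 / 8509 / 14948 / 19918.
Period 3.
Births: 8509 × 0.301 = 2561, 14948 × 0.494 = 7384 → 9945
Band 2: 12756 × 0.971 = 12386
Band 3: 8509 × 0.972 = 8271
Band 4: 14948 × 0.938 + 19918 × 0.472 = 14021 + 9401 = 23422
Net migration: Band 1 + 370 → 10315; Band 2 − 10 → 12376; Band 3 + 140 → 8411; Band 4 + 230 → 23652
Giving 10315 / 12376 / 8411 / 23652.
Total after period 3: 10315 + 12376 + 8411 + 23652 = 54754

54754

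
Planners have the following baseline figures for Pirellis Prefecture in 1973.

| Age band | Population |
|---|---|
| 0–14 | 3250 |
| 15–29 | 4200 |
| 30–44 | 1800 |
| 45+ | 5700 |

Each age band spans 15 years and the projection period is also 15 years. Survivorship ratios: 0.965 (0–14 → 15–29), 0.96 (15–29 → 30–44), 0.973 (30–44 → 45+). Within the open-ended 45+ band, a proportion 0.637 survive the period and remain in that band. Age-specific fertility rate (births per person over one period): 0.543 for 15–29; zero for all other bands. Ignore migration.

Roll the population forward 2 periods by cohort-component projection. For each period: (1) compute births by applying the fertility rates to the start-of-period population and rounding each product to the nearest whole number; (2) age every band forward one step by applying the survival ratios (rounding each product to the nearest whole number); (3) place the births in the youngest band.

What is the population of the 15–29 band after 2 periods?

Period 1.
Births: 4200 * 0.543 = 2281
15–29: 3250 * 0.965 = 3136
30–44: 4200 * 0.96 = 4032
45+: 1800 * 0.973 + 5700 * 0.637 = 1751 + 3631 = 5382
Giving 2281 / 3136 / 4032 / 5382.
Period 2.
Births: 3136 * 0.543 = 1703
15–29: 2281 * 0.965 = 2201
30–44: 3136 * 0.96 = 3011
45+: 4032 * 0.973 + 5382 * 0.637 = 3923 + 3428 = 7351
Giving 1703 / 2201 / 3011 / 7351.

2201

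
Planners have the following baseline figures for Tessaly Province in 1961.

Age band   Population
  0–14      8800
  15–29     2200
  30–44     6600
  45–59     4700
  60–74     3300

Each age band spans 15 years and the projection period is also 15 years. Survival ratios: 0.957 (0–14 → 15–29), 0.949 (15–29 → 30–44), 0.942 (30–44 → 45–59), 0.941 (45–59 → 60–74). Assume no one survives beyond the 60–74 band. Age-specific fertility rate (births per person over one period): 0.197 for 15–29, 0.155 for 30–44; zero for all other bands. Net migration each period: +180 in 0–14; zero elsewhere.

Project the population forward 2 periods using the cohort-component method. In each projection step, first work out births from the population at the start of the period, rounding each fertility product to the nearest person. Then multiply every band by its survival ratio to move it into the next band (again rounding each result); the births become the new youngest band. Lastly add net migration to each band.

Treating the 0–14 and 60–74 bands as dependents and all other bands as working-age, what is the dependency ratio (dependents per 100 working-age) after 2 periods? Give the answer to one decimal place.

69.5

(Groups numbered youngest = 1 to oldest = 5.)
Period 1.
Births: 2200 × 0.197 = 433 ; 6600 × 0.155 = 1023 — total 1456
Group 2: 8800 × 0.957 = 8422
Group 3: 2200 × 0.949 = 2088
Group 4: 6600 × 0.942 = 6217
Group 5: 4700 × 0.941 = 4423
Net migration: Group 1 + 180 → 1636
End of period: [1636, 8422, 2088, 6217, 4423]
Period 2.
Births: 8422 × 0.197 = 1659 ; 2088 × 0.155 = 324 — total 1983
Group 2: 1636 × 0.957 = 1566
Group 3: 8422 × 0.949 = 7992
Group 4: 2088 × 0.942 = 1967
Group 5: 6217 × 0.941 = 5850
Net migration: Group 1 + 180 → 2163
End of period: [2163, 1566, 7992, 1967, 5850]
Dependents (band 0–14 + band 60–74) = 2163 + 5850 = 8013; working-age = 11525; ratio = 8013/11525 × 100 = 69.5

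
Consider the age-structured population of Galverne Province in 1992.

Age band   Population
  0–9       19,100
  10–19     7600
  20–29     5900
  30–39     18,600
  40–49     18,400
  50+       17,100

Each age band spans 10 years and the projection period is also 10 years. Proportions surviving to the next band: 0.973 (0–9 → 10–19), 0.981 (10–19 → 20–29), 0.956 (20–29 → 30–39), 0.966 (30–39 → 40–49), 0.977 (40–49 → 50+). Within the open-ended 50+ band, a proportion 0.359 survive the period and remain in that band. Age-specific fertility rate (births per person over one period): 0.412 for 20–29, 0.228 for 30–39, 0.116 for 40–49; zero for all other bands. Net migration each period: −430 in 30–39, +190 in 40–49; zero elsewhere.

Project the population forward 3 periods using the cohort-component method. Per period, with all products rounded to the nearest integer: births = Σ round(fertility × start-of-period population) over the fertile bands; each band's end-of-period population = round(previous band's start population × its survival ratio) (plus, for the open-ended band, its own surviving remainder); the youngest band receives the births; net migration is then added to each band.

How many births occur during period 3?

9644

After projecting period 1:
Births: 5900 × 0.412 = 2431, 18600 × 0.228 = 4241, 18400 × 0.116 = 2134 → 8806
10–19: 19100 × 0.973 = 18584
20–29: 7600 × 0.981 = 7456
30–39: 5900 × 0.956 = 5640
40–49: 18600 × 0.966 = 17968
50+: 18400 × 0.977 + 17100 × 0.359 = 17977 + 6139 = 24116
Net migration: 30–39 − 430 → 5210; 40–49 + 190 → 18158
End of period: [8806, 18584, 7456, 5210, 18158, 24116]
After projecting period 2:
Births: 7456 × 0.412 = 3072, 5210 × 0.228 = 1188, 18158 × 0.116 = 2106 → 6366
10–19: 8806 × 0.973 = 8568
20–29: 18584 × 0.981 = 18231
30–39: 7456 × 0.956 = 7128
40–49: 5210 × 0.966 = 5033
50+: 18158 × 0.977 + 24116 × 0.359 = 17740 + 8658 = 26398
Net migration: 30–39 − 430 → 6698; 40–49 + 190 → 5223
End of period: [6366, 8568, 18231, 6698, 5223, 26398]
After projecting period 3:
Births: 18231 × 0.412 = 7511, 6698 × 0.228 = 1527, 5223 × 0.116 = 606 → 9644
10–19: 6366 × 0.973 = 6194
20–29: 8568 × 0.981 = 8405
30–39: 18231 × 0.956 = 17429
40–49: 6698 × 0.966 = 6470
50+: 5223 × 0.977 + 26398 × 0.359 = 5103 + 9477 = 14580
Net migration: 30–39 − 430 → 16999; 40–49 + 190 → 6660
End of period: [9644, 6194, 8405, 16999, 6660, 14580]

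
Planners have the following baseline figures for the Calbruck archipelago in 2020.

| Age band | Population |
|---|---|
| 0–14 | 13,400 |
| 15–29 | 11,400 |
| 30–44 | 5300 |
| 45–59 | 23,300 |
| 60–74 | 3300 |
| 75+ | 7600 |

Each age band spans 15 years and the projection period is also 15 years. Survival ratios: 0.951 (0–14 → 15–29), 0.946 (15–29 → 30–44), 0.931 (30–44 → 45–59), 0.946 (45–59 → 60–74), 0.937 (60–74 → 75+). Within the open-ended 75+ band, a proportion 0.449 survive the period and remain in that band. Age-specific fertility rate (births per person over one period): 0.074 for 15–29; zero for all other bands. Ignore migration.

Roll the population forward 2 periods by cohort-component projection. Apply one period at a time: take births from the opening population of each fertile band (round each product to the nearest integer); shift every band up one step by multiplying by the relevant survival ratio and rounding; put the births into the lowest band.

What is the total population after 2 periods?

52082

Numbering the bands 1..6 from youngest to oldest:
— Period 1 —
Births: 11400 × 0.074 = 844
Band 2: 13400 × 0.951 = 12743
Band 3: 11400 × 0.946 = 10784
Band 4: 5300 × 0.931 = 4934
Band 5: 23300 × 0.946 = 22042
Band 6: 3300 × 0.937 + 7600 × 0.449 = 3092 + 3412 = 6504
Giving 844 / 12743 / 10784 / 4934 / 22042 / 6504.
— Period 2 —
Births: 12743 × 0.074 = 943
Band 2: 844 × 0.951 = 803
Band 3: 12743 × 0.946 = 12055
Band 4: 10784 × 0.931 = 10040
Band 5: 4934 × 0.946 = 4668
Band 6: 22042 × 0.937 + 6504 × 0.449 = 20653 + 2920 = 23573
Giving 943 / 803 / 12055 / 10040 / 4668 / 23573.
Total after period 2: 943 + 803 + 12055 + 10040 + 4668 + 23573 = 52082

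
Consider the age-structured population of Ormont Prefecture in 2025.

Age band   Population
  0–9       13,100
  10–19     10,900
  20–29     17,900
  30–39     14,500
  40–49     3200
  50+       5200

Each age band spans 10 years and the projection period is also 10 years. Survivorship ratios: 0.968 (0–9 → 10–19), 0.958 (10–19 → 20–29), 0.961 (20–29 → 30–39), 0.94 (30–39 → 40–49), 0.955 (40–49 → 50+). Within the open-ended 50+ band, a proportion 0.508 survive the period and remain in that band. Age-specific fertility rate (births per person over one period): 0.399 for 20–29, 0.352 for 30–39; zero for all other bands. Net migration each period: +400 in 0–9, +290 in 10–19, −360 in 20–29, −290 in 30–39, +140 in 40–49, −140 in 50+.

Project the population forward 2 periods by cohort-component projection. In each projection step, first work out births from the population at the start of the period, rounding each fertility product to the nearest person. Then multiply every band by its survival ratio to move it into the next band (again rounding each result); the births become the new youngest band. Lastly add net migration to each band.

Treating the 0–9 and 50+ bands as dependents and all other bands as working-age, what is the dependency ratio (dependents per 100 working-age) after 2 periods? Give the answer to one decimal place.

52.4

Period 1.
Births: 17900 × 0.399 = 7142  |  14500 × 0.352 = 5104 → 12246
10–19: 13100 × 0.968 = 12681
20–29: 10900 × 0.958 = 10442
30–39: 17900 × 0.961 = 17202
40–49: 14500 × 0.94 = 13630
50+: 3200 × 0.955 + 5200 × 0.508 = 3056 + 2642 = 5698
Net migration: 0–9 + 400 → 12646; 10–19 + 290 → 12971; 20–29 − 360 → 10082; 30–39 − 290 → 16912; 40–49 + 140 → 13770; 50+ − 140 → 5558
Population now: 0–9=12646, 10–19=12971, 20–29=10082, 30–39=16912, 40–49=13770, 50+=5558
Period 2.
Births: 10082 × 0.399 = 4023  |  16912 × 0.352 = 5953 → 9976
10–19: 12646 × 0.968 = 12241
20–29: 12971 × 0.958 = 12426
30–39: 10082 × 0.961 = 9689
40–49: 16912 × 0.94 = 15897
50+: 13770 × 0.955 + 5558 × 0.508 = 13150 + 2823 = 15973
Net migration: 0–9 + 400 → 10376; 10–19 + 290 → 12531; 20–29 − 360 → 12066; 30–39 − 290 → 9399; 40–49 + 140 → 16037; 50+ − 140 → 15833
Population now: 0–9=10376, 10–19=12531, 20–29=12066, 30–39=9399, 40–49=16037, 50+=15833
Dependents (band 0–9 + band 50+) = 10376 + 15833 = 26209; working-age = 50033; ratio = 26209/50033 × 100 = 52.4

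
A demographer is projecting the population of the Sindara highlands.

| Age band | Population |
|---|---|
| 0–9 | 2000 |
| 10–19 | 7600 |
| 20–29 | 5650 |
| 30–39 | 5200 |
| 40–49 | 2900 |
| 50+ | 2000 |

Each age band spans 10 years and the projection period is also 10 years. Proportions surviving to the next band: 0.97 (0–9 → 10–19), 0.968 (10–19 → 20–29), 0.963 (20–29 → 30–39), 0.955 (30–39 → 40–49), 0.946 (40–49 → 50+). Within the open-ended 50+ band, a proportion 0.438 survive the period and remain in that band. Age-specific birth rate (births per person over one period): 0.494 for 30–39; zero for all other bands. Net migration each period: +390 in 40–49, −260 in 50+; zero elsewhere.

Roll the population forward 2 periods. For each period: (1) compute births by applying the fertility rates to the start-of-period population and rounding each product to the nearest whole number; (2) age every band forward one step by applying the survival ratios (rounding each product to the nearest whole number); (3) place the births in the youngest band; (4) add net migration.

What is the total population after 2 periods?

Numbering the bands 1..6 from youngest to oldest:
Period 1.
Births: 5200 × 0.494 = 2569
Band 2: 2000 × 0.97 = 1940
Band 3: 7600 × 0.968 = 7357
Band 4: 5650 × 0.963 = 5441
Band 5: 5200 × 0.955 = 4966
Band 6: 2900 × 0.946 + 2000 × 0.438 = 2743 + 876 = 3619
Net migration: Band 5 + 390 → 5356; Band 6 − 260 → 3359
Population now: 0–9=2569, 10–19=1940, 20–29=7357, 30–39=5441, 40–49=5356, 50+=3359
Period 2.
Births: 5441 × 0.494 = 2688
Band 2: 2569 × 0.97 = 2492
Band 3: 1940 × 0.968 = 1878
Band 4: 7357 × 0.963 = 7085
Band 5: 5441 × 0.955 = 5196
Band 6: 5356 × 0.946 + 3359 × 0.438 = 5067 + 1471 = 6538
Net migration: Band 5 + 390 → 5586; Band 6 − 260 → 6278
Population now: 0–9=2688, 10–19=2492, 20–29=1878, 30–39=7085, 40–49=5586, 50+=6278
Total after period 2: 2688 + 2492 + 1878 + 7085 + 5586 + 6278 = 26007

26007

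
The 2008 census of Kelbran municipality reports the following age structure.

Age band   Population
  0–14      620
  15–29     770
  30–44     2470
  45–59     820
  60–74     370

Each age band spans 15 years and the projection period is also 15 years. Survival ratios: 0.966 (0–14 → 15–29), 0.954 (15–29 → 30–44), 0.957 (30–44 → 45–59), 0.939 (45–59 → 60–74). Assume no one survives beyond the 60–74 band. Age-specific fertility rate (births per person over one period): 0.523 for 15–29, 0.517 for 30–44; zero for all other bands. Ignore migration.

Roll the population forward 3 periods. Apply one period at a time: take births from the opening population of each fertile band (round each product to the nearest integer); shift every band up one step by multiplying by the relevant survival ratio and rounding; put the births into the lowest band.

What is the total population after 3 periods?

4567

(Bands numbered youngest = 1 to oldest = 5.)
After projecting period 1:
Births: 770 × 0.523 = 403  |  2470 × 0.517 = 1277 ⇒ total 1680
Band 2: 620 × 0.966 = 599
Band 3: 770 × 0.954 = 735
Band 4: 2470 × 0.957 = 2364
Band 5: 820 × 0.939 = 770
→ [1680, 599, 735, 2364, 770]
After projecting period 2:
Births: 599 × 0.523 = 313  |  735 × 0.517 = 380 ⇒ total 693
Band 2: 1680 × 0.966 = 1623
Band 3: 599 × 0.954 = 571
Band 4: 735 × 0.957 = 703
Band 5: 2364 × 0.939 = 2220
→ [693, 1623, 571, 703, 2220]
After projecting period 3:
Births: 1623 × 0.523 = 849  |  571 × 0.517 = 295 ⇒ total 1144
Band 2: 693 × 0.966 = 669
Band 3: 1623 × 0.954 = 1548
Band 4: 571 × 0.957 = 546
Band 5: 703 × 0.939 = 660
→ [1144, 669, 1548, 546, 660]
Total after period 3: 1144 + 669 + 1548 + 546 + 660 = 4567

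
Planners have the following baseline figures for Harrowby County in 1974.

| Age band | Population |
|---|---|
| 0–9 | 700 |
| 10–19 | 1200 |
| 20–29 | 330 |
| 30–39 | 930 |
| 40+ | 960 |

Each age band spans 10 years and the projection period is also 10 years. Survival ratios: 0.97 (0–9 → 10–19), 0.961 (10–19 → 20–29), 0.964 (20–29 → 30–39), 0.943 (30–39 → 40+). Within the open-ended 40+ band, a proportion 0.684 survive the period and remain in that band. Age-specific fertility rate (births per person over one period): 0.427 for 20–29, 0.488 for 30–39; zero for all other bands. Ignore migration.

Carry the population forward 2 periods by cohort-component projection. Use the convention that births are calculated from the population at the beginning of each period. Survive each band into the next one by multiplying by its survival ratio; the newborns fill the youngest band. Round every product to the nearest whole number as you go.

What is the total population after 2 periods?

Call the groups 1 to 5, youngest first.
After projecting period 1:
Births: 330 × 0.427 = 141, 930 × 0.488 = 454 → total 595
Group 2: 700 × 0.97 = 679
Group 3: 1200 × 0.961 = 1153
Group 4: 330 × 0.964 = 318
Group 5: 930 × 0.943 + 960 × 0.684 = 877 + 657 = 1534
Giving 595 / 679 / 1153 / 318 / 1534.
After projecting period 2:
Births: 1153 × 0.427 = 492, 318 × 0.488 = 155 → total 647
Group 2: 595 × 0.97 = 577
Group 3: 679 × 0.961 = 653
Group 4: 1153 × 0.964 = 1111
Group 5: 318 × 0.943 + 1534 × 0.684 = 300 + 1049 = 1349
Giving 647 / 577 / 653 / 1111 / 1349.
Total after period 2: 647 + 577 + 653 + 1111 + 1349 = 4337

4337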